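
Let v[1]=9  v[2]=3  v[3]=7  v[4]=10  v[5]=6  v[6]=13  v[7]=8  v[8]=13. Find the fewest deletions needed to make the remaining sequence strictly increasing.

4

Fewest deletions = n − (longest strictly increasing subsequence).
Patience tails:
9 → extends → [9]
3 → replaces 9 → [3]
7 → extends → [3, 7]
10 → extends → [3, 7, 10]
6 → replaces 7 → [3, 6, 10]
13 → extends → [3, 6, 10, 13]
8 → replaces 10 → [3, 6, 8, 13]
13 → already a tail → [3, 6, 8, 13]
Longest strictly increasing subsequence has length 4, so deletions = 8 − 4 = 4.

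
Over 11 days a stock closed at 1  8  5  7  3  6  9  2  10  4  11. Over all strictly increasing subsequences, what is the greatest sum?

43

Let S[i] be the best sum of a strictly increasing subsequence ending at i:
i:      1  2  3  4  5  6  7  8  9 10 11
a[i]:   1  8  5  7  3  6  9  2 10  4 11
S:      1  9  6 13  4 12 22  3 32  8 43
Maximum is 43 (e.g. 1 + 5 + 7 + 9 + 10 + 11).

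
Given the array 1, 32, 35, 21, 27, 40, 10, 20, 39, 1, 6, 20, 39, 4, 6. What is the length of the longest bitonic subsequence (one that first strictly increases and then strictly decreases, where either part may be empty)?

7

inc[i] = longest strictly increasing subsequence ending at i; dec[i] = longest strictly decreasing subsequence starting at i:
i:      1  2  3  4  5  6  7  8  9 10 11 12 13 14 15
a[i]:   1 32 35 21 27 40 10 20 39  1  6 20 39  4  6
inc:    1  2  3  2  3  4  2  3  4  1  2  3  4  2  3
dec:    1  5  5  4  4  4  3  3  3  1  2  2  2  1  1
Best peak at i=3 (value 35): inc=3, dec=5, length 3+5−1 = 7.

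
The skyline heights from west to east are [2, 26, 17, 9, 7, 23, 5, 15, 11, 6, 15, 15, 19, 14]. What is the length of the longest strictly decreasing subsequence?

Negate each value so 'decreasing' becomes 'increasing', then run patience tails on the negated sequence:
-2 → extends → [-2]
-26 → replaces -2 → [-26]
-17 → extends → [-26, -17]
-9 → extends → [-26, -17, -9]
-7 → extends → [-26, -17, -9, -7]
-23 → replaces -17 → [-26, -23, -9, -7]
-5 → extends → [-26, -23, -9, -7, -5]
-15 → replaces -9 → [-26, -23, -15, -7, -5]
-11 → replaces -7 → [-26, -23, -15, -11, -5]
-6 → replaces -5 → [-26, -23, -15, -11, -6]
-15 → already a tail → [-26, -23, -15, -11, -6]
-15 → already a tail → [-26, -23, -15, -11, -6]
-19 → replaces -15 → [-26, -23, -19, -11, -6]
-14 → replaces -11 → [-26, -23, -19, -14, -6]
Five tails, so the longest strictly decreasing subsequence of the original has length 5.

5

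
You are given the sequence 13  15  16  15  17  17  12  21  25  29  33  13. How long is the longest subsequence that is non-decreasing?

9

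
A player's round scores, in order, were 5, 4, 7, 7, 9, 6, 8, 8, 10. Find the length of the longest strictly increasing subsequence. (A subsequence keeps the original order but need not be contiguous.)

4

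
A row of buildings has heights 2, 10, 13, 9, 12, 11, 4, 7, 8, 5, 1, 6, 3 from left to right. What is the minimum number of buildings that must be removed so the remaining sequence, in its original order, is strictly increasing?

Fewest deletions = n − (longest strictly increasing subsequence).
i:      1  2  3  4  5  6  7  8  9 10 11 12 13
a[i]:   2 10 13  9 12 11  4  7  8  5  1  6  3
dp:     1  2  3  2  3  3  2  3  4  3  1  4  2
max dp = 4, so deletions = 13 − 4 = 9.

9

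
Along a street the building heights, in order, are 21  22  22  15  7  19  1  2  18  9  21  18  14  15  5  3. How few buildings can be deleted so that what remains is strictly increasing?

11

Fewest deletions = n − (longest strictly increasing subsequence).
i:      1  2  3  4  5  6  7  8  9 10 11 12 13 14 15 16
a[i]:  21 22 22 15  7 19  1  2 18  9 21 18 14 15  5  3
dp:     1  2  2  1  1  2  1  2  3  3  4  4  4  5  3  3
max dp = 5, so deletions = 16 − 5 = 11.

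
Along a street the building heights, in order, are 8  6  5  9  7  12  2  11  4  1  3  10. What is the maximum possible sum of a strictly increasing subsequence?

29

Let S[i] be the best sum of a strictly increasing subsequence ending at i:
i:      1  2  3  4  5  6  7  8  9 10 11 12
a[i]:   8  6  5  9  7 12  2 11  4  1  3 10
S:      8  6  5 17 13 29  2 28  6  1  5 27
Maximum is 29 (e.g. 8 + 9 + 12).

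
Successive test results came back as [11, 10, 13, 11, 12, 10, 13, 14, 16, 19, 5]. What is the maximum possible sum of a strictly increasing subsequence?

Let S[i] be the best sum of a strictly increasing subsequence ending at i:
i:      1  2  3  4  5  6  7  8  9 10 11
a[i]:  11 10 13 11 12 10 13 14 16 19  5
S:     11 10 24 21 33 10 46 60 76 95  5
Maximum is 95 (e.g. 10 + 11 + 12 + 13 + 14 + 16 + 19).

95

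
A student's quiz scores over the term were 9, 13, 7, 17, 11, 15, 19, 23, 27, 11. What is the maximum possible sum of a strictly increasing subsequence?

Let S[i] be the best sum of a strictly increasing subsequence ending at i:
i:       1   2   3   4   5   6   7   8   9  10
a[i]:    9  13   7  17  11  15  19  23  27  11
S:       9  22   7  39  20  37  58  81 108  20
Maximum is 108 (e.g. 9 + 13 + 17 + 19 + 23 + 27).

108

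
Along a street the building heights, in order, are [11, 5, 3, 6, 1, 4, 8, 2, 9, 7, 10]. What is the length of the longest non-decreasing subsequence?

5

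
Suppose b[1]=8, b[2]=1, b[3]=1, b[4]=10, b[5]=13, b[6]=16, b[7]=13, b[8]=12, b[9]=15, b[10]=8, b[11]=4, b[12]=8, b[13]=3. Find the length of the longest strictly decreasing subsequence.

6

Let dp[i] be the longest strictly decreasing subsequence ending at i:
i:      1  2  3  4  5  6  7  8  9 10 11 12 13
b[i]:   8  1  1 10 13 16 13 12 15  8  4  8  3
dp:     1  2  2  1  1  1  2  3  2  4  5  4  6
Maximum is 6.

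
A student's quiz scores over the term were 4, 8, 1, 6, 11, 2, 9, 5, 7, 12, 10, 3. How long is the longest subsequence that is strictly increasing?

5

Track the smallest tail for each achievable length (strict):
4 → extends → [4]
8 → extends → [4, 8]
1 → replaces 4 → [1, 8]
6 → replaces 8 → [1, 6]
11 → extends → [1, 6, 11]
2 → replaces 6 → [1, 2, 11]
9 → replaces 11 → [1, 2, 9]
5 → replaces 9 → [1, 2, 5]
7 → extends → [1, 2, 5, 7]
12 → extends → [1, 2, 5, 7, 12]
10 → replaces 12 → [1, 2, 5, 7, 10]
3 → replaces 5 → [1, 2, 3, 7, 10]
Five tails, so the longest strictly increasing subsequence has length 5 (e.g. 1, 2, 5, 7, 12).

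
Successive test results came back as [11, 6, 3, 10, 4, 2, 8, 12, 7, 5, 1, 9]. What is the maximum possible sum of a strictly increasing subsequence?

28

Let S[i] be the best sum of a strictly increasing subsequence ending at i:
i:      1  2  3  4  5  6  7  8  9 10 11 12
a[i]:  11  6  3 10  4  2  8 12  7  5  1  9
S:     11  6  3 16  7  2 15 28 14 12  1 24
Maximum is 28 (e.g. 6 + 10 + 12).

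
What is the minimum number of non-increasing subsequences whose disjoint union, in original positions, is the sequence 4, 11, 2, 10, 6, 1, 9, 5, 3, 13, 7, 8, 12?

The minimum number of non-increasing subsequences covering a sequence equals the length of its longest strictly increasing subsequence.
LIS length is 5 (e.g. 4, 6, 7, 8, 12), so 5 piles are needed.

5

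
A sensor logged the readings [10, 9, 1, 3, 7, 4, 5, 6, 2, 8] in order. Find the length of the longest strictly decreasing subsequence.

Let dp[i] be the longest strictly decreasing subsequence ending at i:
i:      1  2  3  4  5  6  7  8  9 10
a[i]:  10  9  1  3  7  4  5  6  2  8
dp:     1  2  3  3  3  4  4  4  5  3
Maximum is 5.

5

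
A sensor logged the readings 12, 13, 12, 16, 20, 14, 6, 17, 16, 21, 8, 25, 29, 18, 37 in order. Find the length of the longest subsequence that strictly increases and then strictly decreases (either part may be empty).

8

inc[i] = longest strictly increasing subsequence ending at i; dec[i] = longest strictly decreasing subsequence starting at i:
i:      1  2  3  4  5  6  7  8  9 10 11 12 13 14 15
a[i]:  12 13 12 16 20 14  6 17 16 21  8 25 29 18 37
inc:    1  2  1  3  4  3  1  4  4  5  2  6  7  5  8
dec:    2  3  2  3  4  2  1  3  2  2  1  2  2  1  1
Best peak at i=13 (value 29): inc=7, dec=2, length 7+2−1 = 8.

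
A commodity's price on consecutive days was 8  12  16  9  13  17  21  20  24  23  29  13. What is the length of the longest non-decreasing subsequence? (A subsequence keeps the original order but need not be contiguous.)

Track the smallest tail for each achievable length (allowing ties):
8 → extends → [8]
12 → extends → [8, 12]
16 → extends → [8, 12, 16]
9 → replaces 12 → [8, 9, 16]
13 → replaces 16 → [8, 9, 13]
17 → extends → [8, 9, 13, 17]
21 → extends → [8, 9, 13, 17, 21]
20 → replaces 21 → [8, 9, 13, 17, 20]
24 → extends → [8, 9, 13, 17, 20, 24]
23 → replaces 24 → [8, 9, 13, 17, 20, 23]
29 → extends → [8, 9, 13, 17, 20, 23, 29]
13 → replaces 17 → [8, 9, 13, 13, 20, 23, 29]
Seven tails, so the longest non-decreasing subsequence has length 7 (e.g. 8, 12, 16, 17, 21, 24, 29).

7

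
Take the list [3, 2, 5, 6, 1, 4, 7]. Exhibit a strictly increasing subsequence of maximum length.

Patience tails give the LIS length; then backtrack through the dp parents:
3 → extends → [3]
2 → replaces 3 → [2]
5 → extends → [2, 5]
6 → extends → [2, 5, 6]
1 → replaces 2 → [1, 5, 6]
4 → replaces 5 → [1, 4, 6]
7 → extends → [1, 4, 6, 7]
Length 4; one witness is 3, 5, 6, 7.

3, 5, 6, 7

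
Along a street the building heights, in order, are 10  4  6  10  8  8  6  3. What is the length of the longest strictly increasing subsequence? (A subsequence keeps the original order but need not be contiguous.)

Track the smallest tail for each achievable length (strict):
10 → extends → [10]
4 → replaces 10 → [4]
6 → extends → [4, 6]
10 → extends → [4, 6, 10]
8 → replaces 10 → [4, 6, 8]
8 → already a tail → [4, 6, 8]
6 → already a tail → [4, 6, 8]
3 → replaces 4 → [3, 6, 8]
Three tails, so the longest strictly increasing subsequence has length 3 (e.g. 4, 6, 10).

3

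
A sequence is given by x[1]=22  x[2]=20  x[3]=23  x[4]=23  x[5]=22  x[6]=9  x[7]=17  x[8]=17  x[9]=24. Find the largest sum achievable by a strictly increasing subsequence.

69

Let S[i] be the best sum of a strictly increasing subsequence ending at i:
i:      1  2  3  4  5  6  7  8  9
x[i]:  22 20 23 23 22  9 17 17 24
S:     22 20 45 45 42  9 26 26 69
Maximum is 69 (e.g. 22 + 23 + 24).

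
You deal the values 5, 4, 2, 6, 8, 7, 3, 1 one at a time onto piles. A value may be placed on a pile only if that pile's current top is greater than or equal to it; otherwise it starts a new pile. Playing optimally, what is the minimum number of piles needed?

The minimum number of non-increasing subsequences covering a sequence equals the length of its longest strictly increasing subsequence.
LIS length is 3 (e.g. 5, 6, 8), so 3 piles are needed.

3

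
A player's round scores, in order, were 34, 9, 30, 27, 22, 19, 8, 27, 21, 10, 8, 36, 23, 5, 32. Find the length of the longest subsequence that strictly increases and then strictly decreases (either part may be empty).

inc[i] = longest strictly increasing subsequence ending at i; dec[i] = longest strictly decreasing subsequence starting at i:
i:      1  2  3  4  5  6  7  8  9 10 11 12 13 14 15
a[i]:  34  9 30 27 22 19  8 27 21 10  8 36 23  5 32
inc:    1  1  2  2  2  2  1  3  3  2  1  4  4  1  5
dec:    8  3  7  6  5  4  2  5  4  3  2  3  2  1  1
Best peak at i=1 (value 34): inc=1, dec=8, length 1+8−1 = 8.

8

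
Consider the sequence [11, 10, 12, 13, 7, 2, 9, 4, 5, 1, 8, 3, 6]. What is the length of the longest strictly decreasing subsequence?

Negate each value so 'decreasing' becomes 'increasing', then run patience tails on the negated sequence:
-11 → extends → [-11]
-10 → extends → [-11, -10]
-12 → replaces -11 → [-12, -10]
-13 → replaces -12 → [-13, -10]
-7 → extends → [-13, -10, -7]
-2 → extends → [-13, -10, -7, -2]
-9 → replaces -7 → [-13, -10, -9, -2]
-4 → replaces -2 → [-13, -10, -9, -4]
-5 → replaces -4 → [-13, -10, -9, -5]
-1 → extends → [-13, -10, -9, -5, -1]
-8 → replaces -5 → [-13, -10, -9, -8, -1]
-3 → replaces -1 → [-13, -10, -9, -8, -3]
-6 → replaces -3 → [-13, -10, -9, -8, -6]
Five tails, so the longest strictly decreasing subsequence of the original has length 5.

5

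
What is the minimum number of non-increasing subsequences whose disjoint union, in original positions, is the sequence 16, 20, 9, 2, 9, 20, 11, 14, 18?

5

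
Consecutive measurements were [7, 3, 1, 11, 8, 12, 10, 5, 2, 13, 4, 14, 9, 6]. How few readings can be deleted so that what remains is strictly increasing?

9

Fewest deletions = n − (longest strictly increasing subsequence).
i:      1  2  3  4  5  6  7  8  9 10 11 12 13 14
a[i]:   7  3  1 11  8 12 10  5  2 13  4 14  9  6
dp:     1  1  1  2  2  3  3  2  2  4  3  5  4  4
max dp = 5, so deletions = 14 − 5 = 9.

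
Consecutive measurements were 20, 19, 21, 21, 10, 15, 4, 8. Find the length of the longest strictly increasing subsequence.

Let dp[i] be the length of the longest such subsequence ending at index i:
i:      1  2  3  4  5  6  7  8
a[i]:  20 19 21 21 10 15  4  8
dp:     1  1  2  2  1  2  1  2
Maximum dp value is 2.

2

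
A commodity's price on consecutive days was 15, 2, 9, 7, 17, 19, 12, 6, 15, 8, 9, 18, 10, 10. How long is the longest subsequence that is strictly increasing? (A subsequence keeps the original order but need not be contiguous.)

5

Track the smallest tail for each achievable length (strict):
15 → extends → [15]
2 → replaces 15 → [2]
9 → extends → [2, 9]
7 → replaces 9 → [2, 7]
17 → extends → [2, 7, 17]
19 → extends → [2, 7, 17, 19]
12 → replaces 17 → [2, 7, 12, 19]
6 → replaces 7 → [2, 6, 12, 19]
15 → replaces 19 → [2, 6, 12, 15]
8 → replaces 12 → [2, 6, 8, 15]
9 → replaces 15 → [2, 6, 8, 9]
18 → extends → [2, 6, 8, 9, 18]
10 → replaces 18 → [2, 6, 8, 9, 10]
10 → already a tail → [2, 6, 8, 9, 10]
Five tails, so the longest strictly increasing subsequence has length 5 (e.g. 2, 9, 12, 15, 18).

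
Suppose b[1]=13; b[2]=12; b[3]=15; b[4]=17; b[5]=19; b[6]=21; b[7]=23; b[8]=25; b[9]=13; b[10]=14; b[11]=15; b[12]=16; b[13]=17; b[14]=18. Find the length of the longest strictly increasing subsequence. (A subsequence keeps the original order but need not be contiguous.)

Track the smallest tail for each achievable length (strict):
13 → extends → [13]
12 → replaces 13 → [12]
15 → extends → [12, 15]
17 → extends → [12, 15, 17]
19 → extends → [12, 15, 17, 19]
21 → extends → [12, 15, 17, 19, 21]
23 → extends → [12, 15, 17, 19, 21, 23]
25 → extends → [12, 15, 17, 19, 21, 23, 25]
13 → replaces 15 → [12, 13, 17, 19, 21, 23, 25]
14 → replaces 17 → [12, 13, 14, 19, 21, 23, 25]
15 → replaces 19 → [12, 13, 14, 15, 21, 23, 25]
16 → replaces 21 → [12, 13, 14, 15, 16, 23, 25]
17 → replaces 23 → [12, 13, 14, 15, 16, 17, 25]
18 → replaces 25 → [12, 13, 14, 15, 16, 17, 18]
Seven tails, so the longest strictly increasing subsequence has length 7 (e.g. 13, 15, 17, 19, 21, 23, 25).

7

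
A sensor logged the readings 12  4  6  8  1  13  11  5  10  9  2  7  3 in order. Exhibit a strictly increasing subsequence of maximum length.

Patience tails give the LIS length; then backtrack through the dp parents:
12 → extends → [12]
4 → replaces 12 → [4]
6 → extends → [4, 6]
8 → extends → [4, 6, 8]
1 → replaces 4 → [1, 6, 8]
13 → extends → [1, 6, 8, 13]
11 → replaces 13 → [1, 6, 8, 11]
5 → replaces 6 → [1, 5, 8, 11]
10 → replaces 11 → [1, 5, 8, 10]
9 → replaces 10 → [1, 5, 8, 9]
2 → replaces 5 → [1, 2, 8, 9]
7 → replaces 8 → [1, 2, 7, 9]
3 → replaces 7 → [1, 2, 3, 9]
Length 4; one witness is 4, 6, 8, 13.

4, 6, 8, 13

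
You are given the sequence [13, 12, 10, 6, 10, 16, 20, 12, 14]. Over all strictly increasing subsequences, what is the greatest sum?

Let S[i] be the best sum of a strictly increasing subsequence ending at i:
i:      1  2  3  4  5  6  7  8  9
a[i]:  13 12 10  6 10 16 20 12 14
S:     13 12 10  6 16 32 52 28 42
Maximum is 52 (e.g. 6 + 10 + 16 + 20).

52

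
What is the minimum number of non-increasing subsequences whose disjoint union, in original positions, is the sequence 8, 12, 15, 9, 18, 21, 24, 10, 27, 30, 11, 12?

Place each on the leftmost legal pile:
8 → new pile 1 (tops now [8])
12 → new pile 2 (tops now [8, 12])
15 → new pile 3 (tops now [8, 12, 15])
9 → pile 2 (tops now [8, 9, 15])
18 → new pile 4 (tops now [8, 9, 15, 18])
21 → new pile 5 (tops now [8, 9, 15, 18, 21])
24 → new pile 6 (tops now [8, 9, 15, 18, 21, 24])
10 → pile 3 (tops now [8, 9, 10, 18, 21, 24])
27 → new pile 7 (tops now [8, 9, 10, 18, 21, 24, 27])
30 → new pile 8 (tops now [8, 9, 10, 18, 21, 24, 27, 30])
11 → pile 4 (tops now [8, 9, 10, 11, 21, 24, 27, 30])
12 → pile 5 (tops now [8, 9, 10, 11, 12, 24, 27, 30])
Eight piles.

8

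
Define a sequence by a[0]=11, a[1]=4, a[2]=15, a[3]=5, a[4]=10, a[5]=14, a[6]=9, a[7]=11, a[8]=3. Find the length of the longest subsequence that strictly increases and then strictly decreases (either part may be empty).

6

inc[i] = longest strictly increasing subsequence ending at i; dec[i] = longest strictly decreasing subsequence starting at i:
i:      0  1  2  3  4  5  6  7  8
a[i]:  11  4 15  5 10 14  9 11  3
inc:    1  1  2  2  3  4  3  4  1
dec:    4  2  4  2  3  3  2  2  1
Best peak at i=5 (value 14): inc=4, dec=3, length 4+3−1 = 6.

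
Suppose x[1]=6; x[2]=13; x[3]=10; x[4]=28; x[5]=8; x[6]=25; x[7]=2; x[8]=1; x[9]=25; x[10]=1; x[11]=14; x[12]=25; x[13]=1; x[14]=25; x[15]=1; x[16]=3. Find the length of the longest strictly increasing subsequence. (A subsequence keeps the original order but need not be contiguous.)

4

Let dp[i] be the length of the longest such subsequence ending at index i:
i:      1  2  3  4  5  6  7  8  9 10 11 12 13 14 15 16
x[i]:   6 13 10 28  8 25  2  1 25  1 14 25  1 25  1  3
dp:     1  2  2  3  2  3  1  1  3  1  3  4  1  4  1  2
Maximum dp value is 4.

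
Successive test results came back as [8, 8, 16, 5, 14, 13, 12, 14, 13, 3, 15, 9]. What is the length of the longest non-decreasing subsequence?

Let dp[i] be the length of the longest such subsequence ending at index i:
i:      1  2  3  4  5  6  7  8  9 10 11 12
a[i]:   8  8 16  5 14 13 12 14 13  3 15  9
dp:     1  2  3  1  3  3  3  4  4  1  5  3
Maximum dp value is 5.

5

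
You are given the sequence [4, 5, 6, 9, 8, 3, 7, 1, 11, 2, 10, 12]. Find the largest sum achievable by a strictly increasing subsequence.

47

Let S[i] be the best sum of a strictly increasing subsequence ending at i:
i:      1  2  3  4  5  6  7  8  9 10 11 12
a[i]:   4  5  6  9  8  3  7  1 11  2 10 12
S:      4  9 15 24 23  3 22  1 35  3 34 47
Maximum is 47 (e.g. 4 + 5 + 6 + 9 + 11 + 12).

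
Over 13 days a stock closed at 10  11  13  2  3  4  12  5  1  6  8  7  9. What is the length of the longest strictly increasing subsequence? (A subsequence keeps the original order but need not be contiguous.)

Track the smallest tail for each achievable length (strict):
10 → extends → [10]
11 → extends → [10, 11]
13 → extends → [10, 11, 13]
2 → replaces 10 → [2, 11, 13]
3 → replaces 11 → [2, 3, 13]
4 → replaces 13 → [2, 3, 4]
12 → extends → [2, 3, 4, 12]
5 → replaces 12 → [2, 3, 4, 5]
1 → replaces 2 → [1, 3, 4, 5]
6 → extends → [1, 3, 4, 5, 6]
8 → extends → [1, 3, 4, 5, 6, 8]
7 → replaces 8 → [1, 3, 4, 5, 6, 7]
9 → extends → [1, 3, 4, 5, 6, 7, 9]
Seven tails, so the longest strictly increasing subsequence has length 7 (e.g. 2, 3, 4, 5, 6, 8, 9).

7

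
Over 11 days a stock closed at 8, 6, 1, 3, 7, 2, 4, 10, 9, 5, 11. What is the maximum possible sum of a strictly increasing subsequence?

34

Let S[i] be the best sum of a strictly increasing subsequence ending at i:
i:      1  2  3  4  5  6  7  8  9 10 11
a[i]:   8  6  1  3  7  2  4 10  9  5 11
S:      8  6  1  4 13  3  8 23 22 13 34
Maximum is 34 (e.g. 6 + 7 + 10 + 11).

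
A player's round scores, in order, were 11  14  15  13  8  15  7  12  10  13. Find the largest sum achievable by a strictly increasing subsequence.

Let S[i] be the best sum of a strictly increasing subsequence ending at i:
i:      1  2  3  4  5  6  7  8  9 10
a[i]:  11 14 15 13  8 15  7 12 10 13
S:     11 25 40 24  8 40  7 23 18 36
Maximum is 40 (e.g. 11 + 14 + 15).

40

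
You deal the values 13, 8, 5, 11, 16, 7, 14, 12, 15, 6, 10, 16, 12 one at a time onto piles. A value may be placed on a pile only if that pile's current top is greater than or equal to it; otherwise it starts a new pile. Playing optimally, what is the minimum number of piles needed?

5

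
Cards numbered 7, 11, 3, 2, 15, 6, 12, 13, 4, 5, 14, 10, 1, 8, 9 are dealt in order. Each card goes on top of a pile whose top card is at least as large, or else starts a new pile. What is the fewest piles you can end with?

The minimum number of non-increasing subsequences covering a sequence equals the length of its longest strictly increasing subsequence.
LIS length is 5 (e.g. 7, 11, 12, 13, 14), so 5 piles are needed.

5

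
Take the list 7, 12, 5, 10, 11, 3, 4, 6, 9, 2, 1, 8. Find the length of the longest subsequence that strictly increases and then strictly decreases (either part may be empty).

6

inc[i] = longest strictly increasing subsequence ending at i; dec[i] = longest strictly decreasing subsequence starting at i:
i:      1  2  3  4  5  6  7  8  9 10 11 12
a[i]:   7 12  5 10 11  3  4  6  9  2  1  8
inc:    1  2  1  2  3  1  2  3  4  1  1  4
dec:    5  5  4  4  4  3  3  3  3  2  1  1
Best peak at i=2 (value 12): inc=2, dec=5, length 2+5−1 = 6.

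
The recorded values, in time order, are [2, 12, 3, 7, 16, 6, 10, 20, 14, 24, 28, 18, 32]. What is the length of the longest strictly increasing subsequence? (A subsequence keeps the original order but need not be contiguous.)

Let dp[i] be the length of the longest such subsequence ending at index i:
i:      1  2  3  4  5  6  7  8  9 10 11 12 13
a[i]:   2 12  3  7 16  6 10 20 14 24 28 18 32
dp:     1  2  2  3  4  3  4  5  5  6  7  6  8
Maximum dp value is 8.

8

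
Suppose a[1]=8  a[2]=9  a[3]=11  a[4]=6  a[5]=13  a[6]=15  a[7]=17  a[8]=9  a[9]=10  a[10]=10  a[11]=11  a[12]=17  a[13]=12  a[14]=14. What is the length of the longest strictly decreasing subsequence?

Negate each value so 'decreasing' becomes 'increasing', then run patience tails on the negated sequence:
-8 → extends → [-8]
-9 → replaces -8 → [-9]
-11 → replaces -9 → [-11]
-6 → extends → [-11, -6]
-13 → replaces -11 → [-13, -6]
-15 → replaces -13 → [-15, -6]
-17 → replaces -15 → [-17, -6]
-9 → replaces -6 → [-17, -9]
-10 → replaces -9 → [-17, -10]
-10 → already a tail → [-17, -10]
-11 → replaces -10 → [-17, -11]
-17 → already a tail → [-17, -11]
-12 → replaces -11 → [-17, -12]
-14 → replaces -12 → [-17, -14]
Two tails, so the longest strictly decreasing subsequence of the original has length 2.

2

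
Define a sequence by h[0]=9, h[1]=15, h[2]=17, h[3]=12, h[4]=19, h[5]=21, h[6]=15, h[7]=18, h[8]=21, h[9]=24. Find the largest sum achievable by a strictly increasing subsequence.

105

Let S[i] be the best sum of a strictly increasing subsequence ending at i:
i:       0   1   2   3   4   5   6   7   8   9
h[i]:    9  15  17  12  19  21  15  18  21  24
S:       9  24  41  21  60  81  36  59  81 105
Maximum is 105 (e.g. 9 + 15 + 17 + 19 + 21 + 24).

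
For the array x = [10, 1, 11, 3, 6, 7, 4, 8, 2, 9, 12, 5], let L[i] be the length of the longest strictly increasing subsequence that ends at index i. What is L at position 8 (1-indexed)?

dp[i] = 1 + max{dp[j] : j<i, x[j]<x[i]} (or 1 if no such j):
i:      1  2  3  4  5  6  7  8  9 10 11 12
x[i]:  10  1 11  3  6  7  4  8  2  9 12  5
dp:     1  1  2  2  3  4  3  5  2  6  7  4
At index 8 the value is 5.

5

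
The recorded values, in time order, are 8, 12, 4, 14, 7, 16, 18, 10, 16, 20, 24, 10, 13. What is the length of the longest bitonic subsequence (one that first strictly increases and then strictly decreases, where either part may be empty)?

inc[i] = longest strictly increasing subsequence ending at i; dec[i] = longest strictly decreasing subsequence starting at i:
i:      1  2  3  4  5  6  7  8  9 10 11 12 13
a[i]:   8 12  4 14  7 16 18 10 16 20 24 10 13
inc:    1  2  1  3  2  4  5  3  4  6  7  3  4
dec:    2  2  1  2  1  2  3  1  2  2  2  1  1
Best peak at i=11 (value 24): inc=7, dec=2, length 7+2−1 = 8.

8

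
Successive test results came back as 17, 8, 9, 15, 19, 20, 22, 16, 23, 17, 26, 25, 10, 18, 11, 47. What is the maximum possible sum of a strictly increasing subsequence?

Let S[i] be the best sum of a strictly increasing subsequence ending at i:
i:       1   2   3   4   5   6   7   8   9  10  11  12  13  14  15  16
a[i]:   17   8   9  15  19  20  22  16  23  17  26  25  10  18  11  47
S:      17   8  17  32  51  71  93  48 116  65 142 141  27  83  38 189
Maximum is 189 (e.g. 8 + 9 + 15 + 19 + 20 + 22 + 23 + 26 + 47).

189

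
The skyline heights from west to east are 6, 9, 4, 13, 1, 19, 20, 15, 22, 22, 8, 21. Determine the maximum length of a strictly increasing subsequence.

6

Track the smallest tail for each achievable length (strict):
6 → extends → [6]
9 → extends → [6, 9]
4 → replaces 6 → [4, 9]
13 → extends → [4, 9, 13]
1 → replaces 4 → [1, 9, 13]
19 → extends → [1, 9, 13, 19]
20 → extends → [1, 9, 13, 19, 20]
15 → replaces 19 → [1, 9, 13, 15, 20]
22 → extends → [1, 9, 13, 15, 20, 22]
22 → already a tail → [1, 9, 13, 15, 20, 22]
8 → replaces 9 → [1, 8, 13, 15, 20, 22]
21 → replaces 22 → [1, 8, 13, 15, 20, 21]
Six tails, so the longest strictly increasing subsequence has length 6 (e.g. 6, 9, 13, 19, 20, 22).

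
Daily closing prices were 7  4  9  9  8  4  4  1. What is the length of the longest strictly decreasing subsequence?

4

Let dp[i] be the longest strictly decreasing subsequence ending at i:
i:     1 2 3 4 5 6 7 8
a[i]:  7 4 9 9 8 4 4 1
dp:    1 2 1 1 2 3 3 4
Maximum is 4.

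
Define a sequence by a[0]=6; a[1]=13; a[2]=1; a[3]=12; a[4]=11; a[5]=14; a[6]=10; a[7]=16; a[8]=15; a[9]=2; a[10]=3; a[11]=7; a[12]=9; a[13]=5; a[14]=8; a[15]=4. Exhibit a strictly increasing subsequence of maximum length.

1, 2, 3, 7, 9

Patience tails give the LIS length; then backtrack through the dp parents:
6 → extends → [6]
13 → extends → [6, 13]
1 → replaces 6 → [1, 13]
12 → replaces 13 → [1, 12]
11 → replaces 12 → [1, 11]
14 → extends → [1, 11, 14]
10 → replaces 11 → [1, 10, 14]
16 → extends → [1, 10, 14, 16]
15 → replaces 16 → [1, 10, 14, 15]
2 → replaces 10 → [1, 2, 14, 15]
3 → replaces 14 → [1, 2, 3, 15]
7 → replaces 15 → [1, 2, 3, 7]
9 → extends → [1, 2, 3, 7, 9]
5 → replaces 7 → [1, 2, 3, 5, 9]
8 → replaces 9 → [1, 2, 3, 5, 8]
4 → replaces 5 → [1, 2, 3, 4, 8]
Length 5; one witness is 1, 2, 3, 7, 9.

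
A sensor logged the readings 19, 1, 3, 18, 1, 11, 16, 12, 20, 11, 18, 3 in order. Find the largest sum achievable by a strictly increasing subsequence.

Let S[i] be the best sum of a strictly increasing subsequence ending at i:
i:      1  2  3  4  5  6  7  8  9 10 11 12
a[i]:  19  1  3 18  1 11 16 12 20 11 18  3
S:     19  1  4 22  1 15 31 27 51 15 49  4
Maximum is 51 (e.g. 1 + 3 + 11 + 16 + 20).

51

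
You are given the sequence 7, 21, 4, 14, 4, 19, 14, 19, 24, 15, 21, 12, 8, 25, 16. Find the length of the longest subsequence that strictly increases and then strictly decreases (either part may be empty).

7

inc[i] = longest strictly increasing subsequence ending at i; dec[i] = longest strictly decreasing subsequence starting at i:
i:      1  2  3  4  5  6  7  8  9 10 11 12 13 14 15
a[i]:   7 21  4 14  4 19 14 19 24 15 21 12  8 25 16
inc:    1  2  1  2  1  3  2  3  4  3  4  2  2  5  4
dec:    2  5  1  3  1  4  3  4  4  3  3  2  1  2  1
Best peak at i=9 (value 24): inc=4, dec=4, length 4+4−1 = 7.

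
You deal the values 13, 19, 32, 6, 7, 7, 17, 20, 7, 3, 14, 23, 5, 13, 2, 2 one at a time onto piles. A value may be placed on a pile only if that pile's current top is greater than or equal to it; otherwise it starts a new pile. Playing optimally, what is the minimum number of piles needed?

5

Place each on the leftmost legal pile:
13 → new pile 1 (tops now [13])
19 → new pile 2 (tops now [13, 19])
32 → new pile 3 (tops now [13, 19, 32])
6 → pile 1 (tops now [6, 19, 32])
7 → pile 2 (tops now [6, 7, 32])
7 → pile 2 (tops now [6, 7, 32])
17 → pile 3 (tops now [6, 7, 17])
20 → new pile 4 (tops now [6, 7, 17, 20])
7 → pile 2 (tops now [6, 7, 17, 20])
3 → pile 1 (tops now [3, 7, 17, 20])
14 → pile 3 (tops now [3, 7, 14, 20])
23 → new pile 5 (tops now [3, 7, 14, 20, 23])
5 → pile 2 (tops now [3, 5, 14, 20, 23])
13 → pile 3 (tops now [3, 5, 13, 20, 23])
2 → pile 1 (tops now [2, 5, 13, 20, 23])
2 → pile 1 (tops now [2, 5, 13, 20, 23])
Five piles.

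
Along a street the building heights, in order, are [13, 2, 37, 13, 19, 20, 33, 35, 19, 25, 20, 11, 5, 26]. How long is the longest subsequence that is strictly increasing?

Let dp[i] be the length of the longest such subsequence ending at index i:
i:      1  2  3  4  5  6  7  8  9 10 11 12 13 14
a[i]:  13  2 37 13 19 20 33 35 19 25 20 11  5 26
dp:     1  1  2  2  3  4  5  6  3  5  4  2  2  6
Maximum dp value is 6.

6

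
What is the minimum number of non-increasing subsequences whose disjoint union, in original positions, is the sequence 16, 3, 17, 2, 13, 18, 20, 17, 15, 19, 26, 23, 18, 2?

5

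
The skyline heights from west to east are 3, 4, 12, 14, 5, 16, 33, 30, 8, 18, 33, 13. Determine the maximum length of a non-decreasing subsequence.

Track the smallest tail for each achievable length (allowing ties):
3 → extends → [3]
4 → extends → [3, 4]
12 → extends → [3, 4, 12]
14 → extends → [3, 4, 12, 14]
5 → replaces 12 → [3, 4, 5, 14]
16 → extends → [3, 4, 5, 14, 16]
33 → extends → [3, 4, 5, 14, 16, 33]
30 → replaces 33 → [3, 4, 5, 14, 16, 30]
8 → replaces 14 → [3, 4, 5, 8, 16, 30]
18 → replaces 30 → [3, 4, 5, 8, 16, 18]
33 → extends → [3, 4, 5, 8, 16, 18, 33]
13 → replaces 16 → [3, 4, 5, 8, 13, 18, 33]
Seven tails, so the longest non-decreasing subsequence has length 7 (e.g. 3, 4, 12, 14, 16, 33, 33).

7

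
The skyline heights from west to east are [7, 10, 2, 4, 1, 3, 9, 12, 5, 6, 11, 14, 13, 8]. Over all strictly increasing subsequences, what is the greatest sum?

Let S[i] be the best sum of a strictly increasing subsequence ending at i:
i:      1  2  3  4  5  6  7  8  9 10 11 12 13 14
a[i]:   7 10  2  4  1  3  9 12  5  6 11 14 13  8
S:      7 17  2  6  1  5 16 29 11 17 28 43 42 25
Maximum is 43 (e.g. 7 + 10 + 12 + 14).

43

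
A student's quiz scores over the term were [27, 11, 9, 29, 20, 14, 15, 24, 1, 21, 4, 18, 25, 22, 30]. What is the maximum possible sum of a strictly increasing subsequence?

Let S[i] be the best sum of a strictly increasing subsequence ending at i:
i:       1   2   3   4   5   6   7   8   9  10  11  12  13  14  15
a[i]:   27  11   9  29  20  14  15  24   1  21   4  18  25  22  30
S:      27  11   9  56  31  25  40  64   1  61   5  58  89  83 119
Maximum is 119 (e.g. 11 + 14 + 15 + 24 + 25 + 30).

119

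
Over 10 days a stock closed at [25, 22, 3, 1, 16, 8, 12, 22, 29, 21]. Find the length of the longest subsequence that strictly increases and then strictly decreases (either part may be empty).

6

inc[i] = longest strictly increasing subsequence ending at i; dec[i] = longest strictly decreasing subsequence starting at i:
i:      1  2  3  4  5  6  7  8  9 10
a[i]:  25 22  3  1 16  8 12 22 29 21
inc:    1  1  1  1  2  2  3  4  5  4
dec:    4  3  2  1  2  1  1  2  2  1
Best peak at i=9 (value 29): inc=5, dec=2, length 5+2−1 = 6.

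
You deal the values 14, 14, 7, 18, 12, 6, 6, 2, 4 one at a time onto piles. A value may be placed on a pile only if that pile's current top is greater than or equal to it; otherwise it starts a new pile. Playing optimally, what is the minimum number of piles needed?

2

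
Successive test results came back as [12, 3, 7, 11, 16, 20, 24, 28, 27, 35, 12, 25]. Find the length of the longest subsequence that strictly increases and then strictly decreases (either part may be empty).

9

inc[i] = longest strictly increasing subsequence ending at i; dec[i] = longest strictly decreasing subsequence starting at i:
i:      1  2  3  4  5  6  7  8  9 10 11 12
a[i]:  12  3  7 11 16 20 24 28 27 35 12 25
inc:    1  1  2  3  4  5  6  7  7  8  4  7
dec:    2  1  1  1  2  2  2  3  2  2  1  1
Best peak at i=8 (value 28): inc=7, dec=3, length 7+3−1 = 9.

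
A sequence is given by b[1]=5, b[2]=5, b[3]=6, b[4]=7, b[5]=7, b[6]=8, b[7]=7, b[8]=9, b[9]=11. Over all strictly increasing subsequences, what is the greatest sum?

Let S[i] be the best sum of a strictly increasing subsequence ending at i:
i:      1  2  3  4  5  6  7  8  9
b[i]:   5  5  6  7  7  8  7  9 11
S:      5  5 11 18 18 26 18 35 46
Maximum is 46 (e.g. 5 + 6 + 7 + 8 + 9 + 11).

46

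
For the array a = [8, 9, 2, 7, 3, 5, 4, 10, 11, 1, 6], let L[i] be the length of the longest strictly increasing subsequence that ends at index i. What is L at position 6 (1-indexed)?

3

dp[i] = 1 + max{dp[j] : j<i, a[j]<a[i]} (or 1 if no such j):
i:      1  2  3  4  5  6  7  8  9 10 11
a[i]:   8  9  2  7  3  5  4 10 11  1  6
dp:     1  2  1  2  2  3  3  4  5  1  4
At index 6 the value is 3.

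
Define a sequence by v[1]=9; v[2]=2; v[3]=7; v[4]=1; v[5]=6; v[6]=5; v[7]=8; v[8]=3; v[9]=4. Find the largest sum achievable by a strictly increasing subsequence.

17

Let S[i] be the best sum of a strictly increasing subsequence ending at i:
i:      1  2  3  4  5  6  7  8  9
v[i]:   9  2  7  1  6  5  8  3  4
S:      9  2  9  1  8  7 17  5  9
Maximum is 17 (e.g. 2 + 7 + 8).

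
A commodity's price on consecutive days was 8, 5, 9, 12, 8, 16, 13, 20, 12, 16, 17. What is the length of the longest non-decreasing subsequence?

6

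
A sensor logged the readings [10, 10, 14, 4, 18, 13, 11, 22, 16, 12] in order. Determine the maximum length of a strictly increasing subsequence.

Let dp[i] be the length of the longest such subsequence ending at index i:
i:      1  2  3  4  5  6  7  8  9 10
a[i]:  10 10 14  4 18 13 11 22 16 12
dp:     1  1  2  1  3  2  2  4  3  3
Maximum dp value is 4.

4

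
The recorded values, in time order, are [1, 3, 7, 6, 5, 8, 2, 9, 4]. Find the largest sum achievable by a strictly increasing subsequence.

Let S[i] be the best sum of a strictly increasing subsequence ending at i:
i:      1  2  3  4  5  6  7  8  9
a[i]:   1  3  7  6  5  8  2  9  4
S:      1  4 11 10  9 19  3 28  8
Maximum is 28 (e.g. 1 + 3 + 7 + 8 + 9).

28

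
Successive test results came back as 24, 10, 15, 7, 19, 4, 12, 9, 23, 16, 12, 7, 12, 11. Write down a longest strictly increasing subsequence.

Patience tails give the LIS length; then backtrack through the dp parents:
24 → extends → [24]
10 → replaces 24 → [10]
15 → extends → [10, 15]
7 → replaces 10 → [7, 15]
19 → extends → [7, 15, 19]
4 → replaces 7 → [4, 15, 19]
12 → replaces 15 → [4, 12, 19]
9 → replaces 12 → [4, 9, 19]
23 → extends → [4, 9, 19, 23]
16 → replaces 19 → [4, 9, 16, 23]
12 → replaces 16 → [4, 9, 12, 23]
7 → replaces 9 → [4, 7, 12, 23]
12 → already a tail → [4, 7, 12, 23]
11 → replaces 12 → [4, 7, 11, 23]
Length 4; one witness is 10, 15, 19, 23.

10, 15, 19, 23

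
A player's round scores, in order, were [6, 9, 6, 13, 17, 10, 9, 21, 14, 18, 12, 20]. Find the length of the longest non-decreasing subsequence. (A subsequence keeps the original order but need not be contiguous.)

Let dp[i] be the length of the longest such subsequence ending at index i:
i:      1  2  3  4  5  6  7  8  9 10 11 12
a[i]:   6  9  6 13 17 10  9 21 14 18 12 20
dp:     1  2  2  3  4  3  3  5  4  5  4  6
Maximum dp value is 6.

6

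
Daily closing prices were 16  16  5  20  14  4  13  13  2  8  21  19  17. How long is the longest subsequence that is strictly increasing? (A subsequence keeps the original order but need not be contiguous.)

Track the smallest tail for each achievable length (strict):
16 → extends → [16]
16 → already a tail → [16]
5 → replaces 16 → [5]
20 → extends → [5, 20]
14 → replaces 20 → [5, 14]
4 → replaces 5 → [4, 14]
13 → replaces 14 → [4, 13]
13 → already a tail → [4, 13]
2 → replaces 4 → [2, 13]
8 → replaces 13 → [2, 8]
21 → extends → [2, 8, 21]
19 → replaces 21 → [2, 8, 19]
17 → replaces 19 → [2, 8, 17]
Three tails, so the longest strictly increasing subsequence has length 3 (e.g. 16, 20, 21).

3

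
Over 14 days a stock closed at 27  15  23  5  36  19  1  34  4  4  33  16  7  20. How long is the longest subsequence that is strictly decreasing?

Let dp[i] be the longest strictly decreasing subsequence ending at i:
i:      1  2  3  4  5  6  7  8  9 10 11 12 13 14
a[i]:  27 15 23  5 36 19  1 34  4  4 33 16  7 20
dp:     1  2  2  3  1  3  4  2  4  4  3  4  5  4
Maximum is 5.

5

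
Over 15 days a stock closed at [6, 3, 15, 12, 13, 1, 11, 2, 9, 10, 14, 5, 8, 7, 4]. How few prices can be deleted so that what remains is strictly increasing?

10

Fewest deletions = n − (longest strictly increasing subsequence).
i:      1  2  3  4  5  6  7  8  9 10 11 12 13 14 15
a[i]:   6  3 15 12 13  1 11  2  9 10 14  5  8  7  4
dp:     1  1  2  2  3  1  2  2  3  4  5  3  4  4  3
max dp = 5, so deletions = 15 − 5 = 10.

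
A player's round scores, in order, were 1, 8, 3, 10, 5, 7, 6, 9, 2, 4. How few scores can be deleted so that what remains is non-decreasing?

Fewest deletions = n − (longest non-decreasing subsequence).
i:      1  2  3  4  5  6  7  8  9 10
a[i]:   1  8  3 10  5  7  6  9  2  4
dp:     1  2  2  3  3  4  4  5  2  3
max dp = 5, so deletions = 10 − 5 = 5.

5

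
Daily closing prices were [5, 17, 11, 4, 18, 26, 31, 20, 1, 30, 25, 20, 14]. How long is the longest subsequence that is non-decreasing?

5

Let dp[i] be the length of the longest such subsequence ending at index i:
i:      1  2  3  4  5  6  7  8  9 10 11 12 13
a[i]:   5 17 11  4 18 26 31 20  1 30 25 20 14
dp:     1  2  2  1  3  4  5  4  1  5  5  5  3
Maximum dp value is 5.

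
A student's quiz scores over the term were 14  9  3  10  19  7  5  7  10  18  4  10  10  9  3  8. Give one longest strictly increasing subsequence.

3, 5, 7, 10, 18

Patience tails give the LIS length; then backtrack through the dp parents:
14 → extends → [14]
9 → replaces 14 → [9]
3 → replaces 9 → [3]
10 → extends → [3, 10]
19 → extends → [3, 10, 19]
7 → replaces 10 → [3, 7, 19]
5 → replaces 7 → [3, 5, 19]
7 → replaces 19 → [3, 5, 7]
10 → extends → [3, 5, 7, 10]
18 → extends → [3, 5, 7, 10, 18]
4 → replaces 5 → [3, 4, 7, 10, 18]
10 → already a tail → [3, 4, 7, 10, 18]
10 → already a tail → [3, 4, 7, 10, 18]
9 → replaces 10 → [3, 4, 7, 9, 18]
3 → already a tail → [3, 4, 7, 9, 18]
8 → replaces 9 → [3, 4, 7, 8, 18]
Length 5; one witness is 3, 5, 7, 10, 18.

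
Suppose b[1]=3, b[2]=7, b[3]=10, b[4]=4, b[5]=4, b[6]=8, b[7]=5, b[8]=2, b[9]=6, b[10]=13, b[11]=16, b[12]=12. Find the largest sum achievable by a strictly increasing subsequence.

Let S[i] be the best sum of a strictly increasing subsequence ending at i:
i:      1  2  3  4  5  6  7  8  9 10 11 12
b[i]:   3  7 10  4  4  8  5  2  6 13 16 12
S:      3 10 20  7  7 18 12  2 18 33 49 32
Maximum is 49 (e.g. 3 + 7 + 10 + 13 + 16).

49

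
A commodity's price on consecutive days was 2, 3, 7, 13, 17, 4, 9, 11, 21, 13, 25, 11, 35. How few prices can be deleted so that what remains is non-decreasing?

5

Fewest deletions = n − (longest non-decreasing subsequence).
Patience tails:
2 → extends → [2]
3 → extends → [2, 3]
7 → extends → [2, 3, 7]
13 → extends → [2, 3, 7, 13]
17 → extends → [2, 3, 7, 13, 17]
4 → replaces 7 → [2, 3, 4, 13, 17]
9 → replaces 13 → [2, 3, 4, 9, 17]
11 → replaces 17 → [2, 3, 4, 9, 11]
21 → extends → [2, 3, 4, 9, 11, 21]
13 → replaces 21 → [2, 3, 4, 9, 11, 13]
25 → extends → [2, 3, 4, 9, 11, 13, 25]
11 → replaces 13 → [2, 3, 4, 9, 11, 11, 25]
35 → extends → [2, 3, 4, 9, 11, 11, 25, 35]
Longest non-decreasing subsequence has length 8, so deletions = 13 − 8 = 5.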